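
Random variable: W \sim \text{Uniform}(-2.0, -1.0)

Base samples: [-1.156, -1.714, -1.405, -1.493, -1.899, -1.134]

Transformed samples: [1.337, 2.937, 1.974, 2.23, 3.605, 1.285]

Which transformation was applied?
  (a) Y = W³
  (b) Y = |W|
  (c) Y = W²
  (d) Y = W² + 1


Checking option (c) Y = W²:
  W = -1.156 -> Y = 1.337 ✓
  W = -1.714 -> Y = 2.937 ✓
  W = -1.405 -> Y = 1.974 ✓
All samples match this transformation.

(c) W²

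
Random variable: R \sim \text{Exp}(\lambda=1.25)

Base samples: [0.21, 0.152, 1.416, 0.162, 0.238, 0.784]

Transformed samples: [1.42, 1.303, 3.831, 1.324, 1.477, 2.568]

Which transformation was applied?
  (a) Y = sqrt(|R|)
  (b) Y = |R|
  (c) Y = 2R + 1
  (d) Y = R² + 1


Checking option (c) Y = 2R + 1:
  R = 0.21 -> Y = 1.42 ✓
  R = 0.152 -> Y = 1.303 ✓
  R = 1.416 -> Y = 3.831 ✓
All samples match this transformation.

(c) 2R + 1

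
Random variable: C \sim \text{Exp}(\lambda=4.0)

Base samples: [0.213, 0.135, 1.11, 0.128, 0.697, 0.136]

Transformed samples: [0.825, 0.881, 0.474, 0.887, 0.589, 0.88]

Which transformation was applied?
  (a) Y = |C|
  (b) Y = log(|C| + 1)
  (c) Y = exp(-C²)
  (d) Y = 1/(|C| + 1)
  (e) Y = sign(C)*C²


Checking option (d) Y = 1/(|C| + 1):
  C = 0.213 -> Y = 0.825 ✓
  C = 0.135 -> Y = 0.881 ✓
  C = 1.11 -> Y = 0.474 ✓
All samples match this transformation.

(d) 1/(|C| + 1)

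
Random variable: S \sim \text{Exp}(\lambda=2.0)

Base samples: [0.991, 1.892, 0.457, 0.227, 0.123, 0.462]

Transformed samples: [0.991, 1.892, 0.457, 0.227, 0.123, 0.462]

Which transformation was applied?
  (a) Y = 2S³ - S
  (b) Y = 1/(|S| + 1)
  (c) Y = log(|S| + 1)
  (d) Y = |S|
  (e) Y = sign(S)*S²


Checking option (d) Y = |S|:
  S = 0.991 -> Y = 0.991 ✓
  S = 1.892 -> Y = 1.892 ✓
  S = 0.457 -> Y = 0.457 ✓
All samples match this transformation.

(d) |S|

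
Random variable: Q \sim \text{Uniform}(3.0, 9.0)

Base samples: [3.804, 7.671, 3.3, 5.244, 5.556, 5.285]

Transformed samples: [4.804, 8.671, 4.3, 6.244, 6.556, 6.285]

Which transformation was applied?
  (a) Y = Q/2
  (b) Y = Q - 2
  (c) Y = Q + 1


Checking option (c) Y = Q + 1:
  Q = 3.804 -> Y = 4.804 ✓
  Q = 7.671 -> Y = 8.671 ✓
  Q = 3.3 -> Y = 4.3 ✓
All samples match this transformation.

(c) Q + 1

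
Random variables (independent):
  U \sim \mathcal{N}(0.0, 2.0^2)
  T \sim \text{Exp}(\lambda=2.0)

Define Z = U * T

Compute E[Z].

For independent RVs: E[XY] = E[X]*E[Y]
E[U] = 0
E[T] = 0.5
E[Z] = 0 * 0.5 = 0

0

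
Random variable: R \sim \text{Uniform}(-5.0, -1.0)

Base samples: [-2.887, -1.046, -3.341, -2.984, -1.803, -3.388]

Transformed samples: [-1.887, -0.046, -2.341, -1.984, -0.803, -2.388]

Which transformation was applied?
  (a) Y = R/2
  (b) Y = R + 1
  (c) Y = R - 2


Checking option (b) Y = R + 1:
  R = -2.887 -> Y = -1.887 ✓
  R = -1.046 -> Y = -0.046 ✓
  R = -3.341 -> Y = -2.341 ✓
All samples match this transformation.

(b) R + 1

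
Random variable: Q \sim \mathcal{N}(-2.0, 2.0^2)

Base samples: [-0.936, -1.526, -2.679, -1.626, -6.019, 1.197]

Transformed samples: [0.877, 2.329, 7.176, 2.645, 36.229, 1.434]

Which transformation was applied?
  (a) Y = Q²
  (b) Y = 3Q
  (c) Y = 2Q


Checking option (a) Y = Q²:
  Q = -0.936 -> Y = 0.877 ✓
  Q = -1.526 -> Y = 2.329 ✓
  Q = -2.679 -> Y = 7.176 ✓
All samples match this transformation.

(a) Q²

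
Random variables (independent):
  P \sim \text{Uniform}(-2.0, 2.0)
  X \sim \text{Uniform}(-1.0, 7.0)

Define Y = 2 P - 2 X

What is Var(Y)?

For independent RVs: Var(aX + bY) = a²Var(X) + b²Var(Y)
Var(P) = 1.3333333
Var(X) = 5.3333333
Var(Y) = 2²*1.3333333 + (-2)²*5.3333333
= 4*1.3333333 + 4*5.3333333 = 26.666667

26.666667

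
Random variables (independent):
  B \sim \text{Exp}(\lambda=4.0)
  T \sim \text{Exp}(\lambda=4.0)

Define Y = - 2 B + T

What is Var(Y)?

For independent RVs: Var(aX + bY) = a²Var(X) + b²Var(Y)
Var(B) = 0.0625
Var(T) = 0.0625
Var(Y) = (-2)²*0.0625 + 1²*0.0625
= 4*0.0625 + 1*0.0625 = 0.3125

0.3125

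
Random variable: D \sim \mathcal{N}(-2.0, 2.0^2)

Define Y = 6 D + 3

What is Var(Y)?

For Y = aD + b: Var(Y) = a² * Var(D)
Var(D) = 2.0^2 = 4
Var(Y) = 6² * 4 = 36 * 4 = 144

144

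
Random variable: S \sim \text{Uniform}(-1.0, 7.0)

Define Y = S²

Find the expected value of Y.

E[S²] = Var(S) + (E[S])² = 5.3333333 + 9 = 14.333333

14.333333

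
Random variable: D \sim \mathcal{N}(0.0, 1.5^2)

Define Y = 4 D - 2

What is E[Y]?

For Y = 4D - 2:
E[Y] = 4 * E[D] - 2
E[D] = 0.0 = 0
E[Y] = 4 * 0 - 2 = -2

-2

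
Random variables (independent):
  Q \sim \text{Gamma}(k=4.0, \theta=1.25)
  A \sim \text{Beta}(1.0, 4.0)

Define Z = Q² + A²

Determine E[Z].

E[Z] = E[Q²] + E[A²]
E[Q²] = Var(Q) + E[Q]² = 6.25 + 25 = 31.25
E[A²] = Var(A) + E[A]² = 0.026666667 + 0.04 = 0.066666667
E[Z] = 31.25 + 0.066666667 = 31.316667

31.316667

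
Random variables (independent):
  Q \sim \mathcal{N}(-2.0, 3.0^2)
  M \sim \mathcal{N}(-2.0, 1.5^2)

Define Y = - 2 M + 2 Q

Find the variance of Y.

For independent RVs: Var(aX + bY) = a²Var(X) + b²Var(Y)
Var(Q) = 9
Var(M) = 2.25
Var(Y) = 2²*9 + (-2)²*2.25
= 4*9 + 4*2.25 = 45

45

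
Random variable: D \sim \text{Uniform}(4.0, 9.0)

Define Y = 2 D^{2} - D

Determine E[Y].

E[Y] = 2*E[D²] - 1*E[D]
E[D] = 6.5
E[D²] = Var(D) + (E[D])² = 2.0833333 + 42.25 = 44.333333
E[Y] = 2*44.333333 - 1*6.5 = 82.166667

82.166667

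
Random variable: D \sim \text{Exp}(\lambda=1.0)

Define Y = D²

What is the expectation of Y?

Using E[X²] = Var(X) + (E[X])²:
E[D] = 1
Var(D) = 1/1.0^2 = 1
E[D²] = 1 + 1² = 1 + 1 = 2

2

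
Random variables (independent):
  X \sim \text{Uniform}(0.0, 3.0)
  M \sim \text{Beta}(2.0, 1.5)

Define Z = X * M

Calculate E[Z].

For independent RVs: E[XY] = E[X]*E[Y]
E[X] = 1.5
E[M] = 0.57142857
E[Z] = 1.5 * 0.57142857 = 0.85714286

0.85714286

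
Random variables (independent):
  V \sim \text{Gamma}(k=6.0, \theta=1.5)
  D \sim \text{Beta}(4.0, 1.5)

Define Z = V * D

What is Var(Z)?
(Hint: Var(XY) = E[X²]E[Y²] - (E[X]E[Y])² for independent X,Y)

Var(XY) = E[X²]E[Y²] - (E[X]E[Y])²
E[V] = 9, Var(V) = 13.5
E[D] = 0.72727273, Var(D) = 0.03051494
E[V²] = 13.5 + 9² = 94.5
E[D²] = 0.03051494 + 0.72727273² = 0.55944056
Var(Z) = 94.5*0.55944056 - (9*0.72727273)²
= 52.867133 - 42.842975 = 10.024158

10.024158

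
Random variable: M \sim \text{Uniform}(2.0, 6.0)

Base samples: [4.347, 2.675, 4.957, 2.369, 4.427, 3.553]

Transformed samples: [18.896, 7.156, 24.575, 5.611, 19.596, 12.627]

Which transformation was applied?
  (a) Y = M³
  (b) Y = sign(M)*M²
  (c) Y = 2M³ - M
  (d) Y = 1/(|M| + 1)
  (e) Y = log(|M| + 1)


Checking option (b) Y = sign(M)*M²:
  M = 4.347 -> Y = 18.896 ✓
  M = 2.675 -> Y = 7.156 ✓
  M = 4.957 -> Y = 24.575 ✓
All samples match this transformation.

(b) sign(M)*M²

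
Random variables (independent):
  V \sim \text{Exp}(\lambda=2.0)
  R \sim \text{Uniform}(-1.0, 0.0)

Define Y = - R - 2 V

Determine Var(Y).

For independent RVs: Var(aX + bY) = a²Var(X) + b²Var(Y)
Var(V) = 0.25
Var(R) = 0.083333333
Var(Y) = (-2)²*0.25 + (-1)²*0.083333333
= 4*0.25 + 1*0.083333333 = 1.0833333

1.0833333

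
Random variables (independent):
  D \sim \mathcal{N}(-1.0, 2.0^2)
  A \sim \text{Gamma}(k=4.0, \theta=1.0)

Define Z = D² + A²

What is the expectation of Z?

E[Z] = E[D²] + E[A²]
E[D²] = Var(D) + E[D]² = 4 + 1 = 5
E[A²] = Var(A) + E[A]² = 4 + 16 = 20
E[Z] = 5 + 20 = 25

25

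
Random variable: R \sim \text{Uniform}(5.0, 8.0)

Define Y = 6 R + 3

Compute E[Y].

For Y = 6R + 3:
E[Y] = 6 * E[R] + 3
E[R] = (5 + 8)/2 = 6.5
E[Y] = 6 * 6.5 + 3 = 42

42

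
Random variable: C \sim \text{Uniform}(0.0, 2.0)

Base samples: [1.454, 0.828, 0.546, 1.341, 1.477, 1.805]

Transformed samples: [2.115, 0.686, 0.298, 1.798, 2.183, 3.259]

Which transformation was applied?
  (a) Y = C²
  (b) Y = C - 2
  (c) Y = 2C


Checking option (a) Y = C²:
  C = 1.454 -> Y = 2.115 ✓
  C = 0.828 -> Y = 0.686 ✓
  C = 0.546 -> Y = 0.298 ✓
All samples match this transformation.

(a) C²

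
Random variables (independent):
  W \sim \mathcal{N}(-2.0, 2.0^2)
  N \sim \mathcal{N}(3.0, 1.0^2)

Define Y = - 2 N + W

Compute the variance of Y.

For independent RVs: Var(aX + bY) = a²Var(X) + b²Var(Y)
Var(W) = 4
Var(N) = 1
Var(Y) = 1²*4 + (-2)²*1
= 1*4 + 4*1 = 8

8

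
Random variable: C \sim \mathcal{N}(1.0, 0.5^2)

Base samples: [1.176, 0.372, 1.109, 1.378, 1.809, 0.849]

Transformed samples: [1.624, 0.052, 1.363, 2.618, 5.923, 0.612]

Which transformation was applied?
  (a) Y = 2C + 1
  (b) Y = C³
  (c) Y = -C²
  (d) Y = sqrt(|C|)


Checking option (b) Y = C³:
  C = 1.176 -> Y = 1.624 ✓
  C = 0.372 -> Y = 0.052 ✓
  C = 1.109 -> Y = 1.363 ✓
All samples match this transformation.

(b) C³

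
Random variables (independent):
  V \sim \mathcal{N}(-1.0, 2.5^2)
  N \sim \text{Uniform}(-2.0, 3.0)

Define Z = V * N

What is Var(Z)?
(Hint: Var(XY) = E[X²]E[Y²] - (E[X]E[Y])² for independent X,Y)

Var(XY) = E[X²]E[Y²] - (E[X]E[Y])²
E[V] = -1, Var(V) = 6.25
E[N] = 0.5, Var(N) = 2.0833333
E[V²] = 6.25 + (-1)² = 7.25
E[N²] = 2.0833333 + 0.5² = 2.3333333
Var(Z) = 7.25*2.3333333 - (-1*0.5)²
= 16.916667 - 0.25 = 16.666667

16.666667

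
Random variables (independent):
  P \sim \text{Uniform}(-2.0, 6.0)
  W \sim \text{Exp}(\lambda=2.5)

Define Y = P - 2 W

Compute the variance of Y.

For independent RVs: Var(aX + bY) = a²Var(X) + b²Var(Y)
Var(P) = 5.3333333
Var(W) = 0.16
Var(Y) = 1²*5.3333333 + (-2)²*0.16
= 1*5.3333333 + 4*0.16 = 5.9733333

5.9733333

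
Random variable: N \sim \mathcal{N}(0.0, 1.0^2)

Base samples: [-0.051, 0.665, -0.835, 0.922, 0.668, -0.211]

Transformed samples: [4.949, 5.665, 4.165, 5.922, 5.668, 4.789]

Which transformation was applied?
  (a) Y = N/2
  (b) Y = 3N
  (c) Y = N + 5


Checking option (c) Y = N + 5:
  N = -0.051 -> Y = 4.949 ✓
  N = 0.665 -> Y = 5.665 ✓
  N = -0.835 -> Y = 4.165 ✓
All samples match this transformation.

(c) N + 5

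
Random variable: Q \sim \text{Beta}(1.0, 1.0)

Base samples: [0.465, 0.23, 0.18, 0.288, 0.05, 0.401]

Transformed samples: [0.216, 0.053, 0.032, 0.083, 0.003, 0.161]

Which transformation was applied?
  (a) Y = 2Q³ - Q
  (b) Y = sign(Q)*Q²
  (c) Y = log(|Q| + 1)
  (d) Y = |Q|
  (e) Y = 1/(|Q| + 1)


Checking option (b) Y = sign(Q)*Q²:
  Q = 0.465 -> Y = 0.216 ✓
  Q = 0.23 -> Y = 0.053 ✓
  Q = 0.18 -> Y = 0.032 ✓
All samples match this transformation.

(b) sign(Q)*Q²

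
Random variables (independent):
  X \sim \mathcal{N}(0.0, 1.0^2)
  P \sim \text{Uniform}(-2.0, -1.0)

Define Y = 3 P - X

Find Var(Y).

For independent RVs: Var(aX + bY) = a²Var(X) + b²Var(Y)
Var(X) = 1
Var(P) = 0.083333333
Var(Y) = (-1)²*1 + 3²*0.083333333
= 1*1 + 9*0.083333333 = 1.75

1.75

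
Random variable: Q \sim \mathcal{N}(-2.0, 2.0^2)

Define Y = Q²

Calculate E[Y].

Using E[X²] = Var(X) + (E[X])²:
E[Q] = -2
Var(Q) = 2.0^2 = 4
E[Q²] = 4 + (-2)² = 4 + 4 = 8

8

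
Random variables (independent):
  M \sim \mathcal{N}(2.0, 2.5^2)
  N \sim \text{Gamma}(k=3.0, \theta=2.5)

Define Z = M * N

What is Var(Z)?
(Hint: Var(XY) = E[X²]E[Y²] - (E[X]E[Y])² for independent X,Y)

Var(XY) = E[X²]E[Y²] - (E[X]E[Y])²
E[M] = 2, Var(M) = 6.25
E[N] = 7.5, Var(N) = 18.75
E[M²] = 6.25 + 2² = 10.25
E[N²] = 18.75 + 7.5² = 75
Var(Z) = 10.25*75 - (2*7.5)²
= 768.75 - 225 = 543.75

543.75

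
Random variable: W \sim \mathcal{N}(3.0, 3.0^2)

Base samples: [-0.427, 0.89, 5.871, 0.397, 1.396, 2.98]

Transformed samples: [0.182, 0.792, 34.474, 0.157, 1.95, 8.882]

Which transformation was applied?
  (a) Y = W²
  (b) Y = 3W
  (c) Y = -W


Checking option (a) Y = W²:
  W = -0.427 -> Y = 0.182 ✓
  W = 0.89 -> Y = 0.792 ✓
  W = 5.871 -> Y = 34.474 ✓
All samples match this transformation.

(a) W²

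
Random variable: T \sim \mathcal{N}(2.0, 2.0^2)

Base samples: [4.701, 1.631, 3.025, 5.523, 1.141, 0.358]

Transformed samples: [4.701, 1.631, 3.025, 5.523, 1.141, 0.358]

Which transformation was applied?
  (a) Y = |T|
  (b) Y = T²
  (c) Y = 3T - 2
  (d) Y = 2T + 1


Checking option (a) Y = |T|:
  T = 4.701 -> Y = 4.701 ✓
  T = 1.631 -> Y = 1.631 ✓
  T = 3.025 -> Y = 3.025 ✓
All samples match this transformation.

(a) |T|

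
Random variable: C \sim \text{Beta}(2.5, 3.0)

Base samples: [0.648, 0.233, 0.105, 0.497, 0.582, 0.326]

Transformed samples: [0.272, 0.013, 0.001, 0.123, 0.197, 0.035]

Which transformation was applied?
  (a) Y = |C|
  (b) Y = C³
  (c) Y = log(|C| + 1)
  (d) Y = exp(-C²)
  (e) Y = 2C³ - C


Checking option (b) Y = C³:
  C = 0.648 -> Y = 0.272 ✓
  C = 0.233 -> Y = 0.013 ✓
  C = 0.105 -> Y = 0.001 ✓
All samples match this transformation.

(b) C³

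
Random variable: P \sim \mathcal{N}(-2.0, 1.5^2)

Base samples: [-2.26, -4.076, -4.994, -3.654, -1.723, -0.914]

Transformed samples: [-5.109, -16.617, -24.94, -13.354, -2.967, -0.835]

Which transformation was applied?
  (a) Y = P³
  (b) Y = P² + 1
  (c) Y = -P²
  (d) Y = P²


Checking option (c) Y = -P²:
  P = -2.26 -> Y = -5.109 ✓
  P = -4.076 -> Y = -16.617 ✓
  P = -4.994 -> Y = -24.94 ✓
All samples match this transformation.

(c) -P²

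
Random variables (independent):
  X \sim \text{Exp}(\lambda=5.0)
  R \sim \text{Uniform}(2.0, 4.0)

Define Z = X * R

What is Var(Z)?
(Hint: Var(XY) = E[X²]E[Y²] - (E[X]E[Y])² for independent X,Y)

Var(XY) = E[X²]E[Y²] - (E[X]E[Y])²
E[X] = 0.2, Var(X) = 0.04
E[R] = 3, Var(R) = 0.33333333
E[X²] = 0.04 + 0.2² = 0.08
E[R²] = 0.33333333 + 3² = 9.3333333
Var(Z) = 0.08*9.3333333 - (0.2*3)²
= 0.74666667 - 0.36 = 0.38666667

0.38666667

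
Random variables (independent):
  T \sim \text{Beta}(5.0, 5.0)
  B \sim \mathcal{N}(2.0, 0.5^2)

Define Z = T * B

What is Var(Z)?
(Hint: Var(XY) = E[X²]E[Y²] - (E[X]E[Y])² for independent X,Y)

Var(XY) = E[X²]E[Y²] - (E[X]E[Y])²
E[T] = 0.5, Var(T) = 0.022727273
E[B] = 2, Var(B) = 0.25
E[T²] = 0.022727273 + 0.5² = 0.27272727
E[B²] = 0.25 + 2² = 4.25
Var(Z) = 0.27272727*4.25 - (0.5*2)²
= 1.1590909 - 1 = 0.15909091

0.15909091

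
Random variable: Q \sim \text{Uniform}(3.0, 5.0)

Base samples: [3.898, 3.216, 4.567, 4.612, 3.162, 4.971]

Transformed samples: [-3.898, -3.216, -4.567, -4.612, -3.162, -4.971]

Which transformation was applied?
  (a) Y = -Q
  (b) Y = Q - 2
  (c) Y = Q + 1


Checking option (a) Y = -Q:
  Q = 3.898 -> Y = -3.898 ✓
  Q = 3.216 -> Y = -3.216 ✓
  Q = 4.567 -> Y = -4.567 ✓
All samples match this transformation.

(a) -Q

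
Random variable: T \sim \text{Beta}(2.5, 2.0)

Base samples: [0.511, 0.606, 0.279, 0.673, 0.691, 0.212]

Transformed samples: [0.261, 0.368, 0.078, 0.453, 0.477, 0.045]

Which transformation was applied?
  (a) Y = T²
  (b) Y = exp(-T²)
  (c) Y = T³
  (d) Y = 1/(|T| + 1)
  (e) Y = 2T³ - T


Checking option (a) Y = T²:
  T = 0.511 -> Y = 0.261 ✓
  T = 0.606 -> Y = 0.368 ✓
  T = 0.279 -> Y = 0.078 ✓
All samples match this transformation.

(a) T²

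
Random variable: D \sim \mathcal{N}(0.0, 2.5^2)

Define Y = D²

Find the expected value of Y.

Using E[X²] = Var(X) + (E[X])²:
E[D] = 0
Var(D) = 2.5^2 = 6.25
E[D²] = 6.25 + 0² = 6.25 + 0 = 6.25

6.25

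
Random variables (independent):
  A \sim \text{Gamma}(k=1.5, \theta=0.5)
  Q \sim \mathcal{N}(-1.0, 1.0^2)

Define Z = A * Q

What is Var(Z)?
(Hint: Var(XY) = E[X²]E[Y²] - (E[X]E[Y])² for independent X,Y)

Var(XY) = E[X²]E[Y²] - (E[X]E[Y])²
E[A] = 0.75, Var(A) = 0.375
E[Q] = -1, Var(Q) = 1
E[A²] = 0.375 + 0.75² = 0.9375
E[Q²] = 1 + (-1)² = 2
Var(Z) = 0.9375*2 - (0.75*(-1))²
= 1.875 - 0.5625 = 1.3125

1.3125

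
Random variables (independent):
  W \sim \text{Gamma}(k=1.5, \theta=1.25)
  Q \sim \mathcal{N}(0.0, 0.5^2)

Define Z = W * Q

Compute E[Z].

For independent RVs: E[XY] = E[X]*E[Y]
E[W] = 1.875
E[Q] = 0
E[Z] = 1.875 * 0 = 0

0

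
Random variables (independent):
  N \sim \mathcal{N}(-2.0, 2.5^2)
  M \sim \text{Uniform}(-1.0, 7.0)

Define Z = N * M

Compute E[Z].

For independent RVs: E[XY] = E[X]*E[Y]
E[N] = -2
E[M] = 3
E[Z] = -2 * 3 = -6

-6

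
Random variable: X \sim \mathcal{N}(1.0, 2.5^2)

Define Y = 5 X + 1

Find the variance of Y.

For Y = aX + b: Var(Y) = a² * Var(X)
Var(X) = 2.5^2 = 6.25
Var(Y) = 5² * 6.25 = 25 * 6.25 = 156.25

156.25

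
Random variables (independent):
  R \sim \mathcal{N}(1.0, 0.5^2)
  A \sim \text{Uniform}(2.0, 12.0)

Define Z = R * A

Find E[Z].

For independent RVs: E[XY] = E[X]*E[Y]
E[R] = 1
E[A] = 7
E[Z] = 1 * 7 = 7

7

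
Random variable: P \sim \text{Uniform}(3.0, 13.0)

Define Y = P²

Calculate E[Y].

E[P²] = Var(P) + (E[P])² = 8.3333333 + 64 = 72.333333

72.333333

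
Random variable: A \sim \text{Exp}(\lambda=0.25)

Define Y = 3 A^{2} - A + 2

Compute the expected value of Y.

E[Y] = 3*E[A²] - 1*E[A] + 2
E[A] = 4
E[A²] = Var(A) + (E[A])² = 16 + 16 = 32
E[Y] = 3*32 - 1*4 + 2 = 94

94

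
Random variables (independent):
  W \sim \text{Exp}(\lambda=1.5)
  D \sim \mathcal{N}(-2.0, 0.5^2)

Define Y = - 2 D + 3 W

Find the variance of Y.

For independent RVs: Var(aX + bY) = a²Var(X) + b²Var(Y)
Var(W) = 0.44444444
Var(D) = 0.25
Var(Y) = 3²*0.44444444 + (-2)²*0.25
= 9*0.44444444 + 4*0.25 = 5

5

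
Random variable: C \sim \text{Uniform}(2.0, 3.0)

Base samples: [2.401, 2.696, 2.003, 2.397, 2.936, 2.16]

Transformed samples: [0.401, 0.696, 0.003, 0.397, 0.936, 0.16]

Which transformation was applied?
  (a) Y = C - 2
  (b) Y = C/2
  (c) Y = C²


Checking option (a) Y = C - 2:
  C = 2.401 -> Y = 0.401 ✓
  C = 2.696 -> Y = 0.696 ✓
  C = 2.003 -> Y = 0.003 ✓
All samples match this transformation.

(a) C - 2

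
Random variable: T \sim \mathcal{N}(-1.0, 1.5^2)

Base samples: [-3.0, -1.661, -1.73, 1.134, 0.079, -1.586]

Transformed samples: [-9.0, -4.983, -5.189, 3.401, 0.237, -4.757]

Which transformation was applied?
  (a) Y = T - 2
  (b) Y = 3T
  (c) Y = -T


Checking option (b) Y = 3T:
  T = -3.0 -> Y = -9.0 ✓
  T = -1.661 -> Y = -4.983 ✓
  T = -1.73 -> Y = -5.189 ✓
All samples match this transformation.

(b) 3T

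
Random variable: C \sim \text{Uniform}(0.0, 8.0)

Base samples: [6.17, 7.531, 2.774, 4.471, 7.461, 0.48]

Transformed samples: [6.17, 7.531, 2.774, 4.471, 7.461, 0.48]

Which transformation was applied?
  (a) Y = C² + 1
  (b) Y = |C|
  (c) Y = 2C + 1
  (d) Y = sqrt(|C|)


Checking option (b) Y = |C|:
  C = 6.17 -> Y = 6.17 ✓
  C = 7.531 -> Y = 7.531 ✓
  C = 2.774 -> Y = 2.774 ✓
All samples match this transformation.

(b) |C|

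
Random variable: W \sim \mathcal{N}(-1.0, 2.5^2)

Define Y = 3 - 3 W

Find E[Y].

For Y = -3W + 3:
E[Y] = -3 * E[W] + 3
E[W] = -1.0 = -1
E[Y] = -3 * (-1) + 3 = 6

6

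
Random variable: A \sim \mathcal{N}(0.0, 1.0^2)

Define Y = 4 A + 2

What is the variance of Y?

For Y = aA + b: Var(Y) = a² * Var(A)
Var(A) = 1.0^2 = 1
Var(Y) = 4² * 1 = 16 * 1 = 16

16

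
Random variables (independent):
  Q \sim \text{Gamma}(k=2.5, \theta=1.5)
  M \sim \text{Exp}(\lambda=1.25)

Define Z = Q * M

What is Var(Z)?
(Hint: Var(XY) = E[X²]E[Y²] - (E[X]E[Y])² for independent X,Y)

Var(XY) = E[X²]E[Y²] - (E[X]E[Y])²
E[Q] = 3.75, Var(Q) = 5.625
E[M] = 0.8, Var(M) = 0.64
E[Q²] = 5.625 + 3.75² = 19.6875
E[M²] = 0.64 + 0.8² = 1.28
Var(Z) = 19.6875*1.28 - (3.75*0.8)²
= 25.2 - 9 = 16.2

16.2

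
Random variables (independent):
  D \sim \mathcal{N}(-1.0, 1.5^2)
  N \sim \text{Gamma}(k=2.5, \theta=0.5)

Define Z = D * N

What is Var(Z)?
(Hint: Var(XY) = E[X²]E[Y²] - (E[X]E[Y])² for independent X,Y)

Var(XY) = E[X²]E[Y²] - (E[X]E[Y])²
E[D] = -1, Var(D) = 2.25
E[N] = 1.25, Var(N) = 0.625
E[D²] = 2.25 + (-1)² = 3.25
E[N²] = 0.625 + 1.25² = 2.1875
Var(Z) = 3.25*2.1875 - (-1*1.25)²
= 7.109375 - 1.5625 = 5.546875

5.546875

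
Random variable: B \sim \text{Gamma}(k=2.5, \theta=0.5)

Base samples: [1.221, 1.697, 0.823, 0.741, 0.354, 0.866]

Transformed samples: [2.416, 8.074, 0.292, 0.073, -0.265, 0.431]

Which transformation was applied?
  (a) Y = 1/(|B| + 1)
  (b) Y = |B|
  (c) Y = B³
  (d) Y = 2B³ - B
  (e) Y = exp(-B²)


Checking option (d) Y = 2B³ - B:
  B = 1.221 -> Y = 2.416 ✓
  B = 1.697 -> Y = 8.074 ✓
  B = 0.823 -> Y = 0.292 ✓
All samples match this transformation.

(d) 2B³ - B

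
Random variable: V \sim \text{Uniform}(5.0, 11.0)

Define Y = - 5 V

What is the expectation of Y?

For Y = -5V:
E[Y] = -5 * E[V]
E[V] = (5 + 11)/2 = 8
E[Y] = -5 * 8 = -40

-40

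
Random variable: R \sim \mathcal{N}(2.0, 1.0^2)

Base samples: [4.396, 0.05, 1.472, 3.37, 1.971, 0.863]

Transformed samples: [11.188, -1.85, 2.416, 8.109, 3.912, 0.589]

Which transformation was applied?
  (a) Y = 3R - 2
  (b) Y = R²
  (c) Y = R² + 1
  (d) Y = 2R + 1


Checking option (a) Y = 3R - 2:
  R = 4.396 -> Y = 11.188 ✓
  R = 0.05 -> Y = -1.85 ✓
  R = 1.472 -> Y = 2.416 ✓
All samples match this transformation.

(a) 3R - 2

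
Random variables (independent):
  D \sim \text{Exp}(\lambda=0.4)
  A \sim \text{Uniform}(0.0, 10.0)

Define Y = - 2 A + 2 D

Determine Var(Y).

For independent RVs: Var(aX + bY) = a²Var(X) + b²Var(Y)
Var(D) = 6.25
Var(A) = 8.3333333
Var(Y) = 2²*6.25 + (-2)²*8.3333333
= 4*6.25 + 4*8.3333333 = 58.333333

58.333333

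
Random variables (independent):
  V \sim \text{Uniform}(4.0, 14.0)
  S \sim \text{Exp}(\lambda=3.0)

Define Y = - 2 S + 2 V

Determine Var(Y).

For independent RVs: Var(aX + bY) = a²Var(X) + b²Var(Y)
Var(V) = 8.3333333
Var(S) = 0.11111111
Var(Y) = 2²*8.3333333 + (-2)²*0.11111111
= 4*8.3333333 + 4*0.11111111 = 33.777778

33.777778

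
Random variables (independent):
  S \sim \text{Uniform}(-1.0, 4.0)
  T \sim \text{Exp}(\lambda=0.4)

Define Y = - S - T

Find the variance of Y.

For independent RVs: Var(aX + bY) = a²Var(X) + b²Var(Y)
Var(S) = 2.0833333
Var(T) = 6.25
Var(Y) = (-1)²*2.0833333 + (-1)²*6.25
= 1*2.0833333 + 1*6.25 = 8.3333333

8.3333333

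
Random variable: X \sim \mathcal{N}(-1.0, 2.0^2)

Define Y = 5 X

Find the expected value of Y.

For Y = 5X:
E[Y] = 5 * E[X]
E[X] = -1.0 = -1
E[Y] = 5 * (-1) = -5

-5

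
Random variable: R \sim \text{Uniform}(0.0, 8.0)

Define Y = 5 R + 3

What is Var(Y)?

For Y = aR + b: Var(Y) = a² * Var(R)
Var(R) = (8 - 0)^2/12 = 5.3333333
Var(Y) = 5² * 5.3333333 = 25 * 5.3333333 = 133.33333

133.33333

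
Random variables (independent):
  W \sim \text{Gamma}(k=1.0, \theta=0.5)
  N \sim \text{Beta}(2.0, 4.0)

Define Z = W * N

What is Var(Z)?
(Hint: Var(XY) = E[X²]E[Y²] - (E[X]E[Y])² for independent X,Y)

Var(XY) = E[X²]E[Y²] - (E[X]E[Y])²
E[W] = 0.5, Var(W) = 0.25
E[N] = 0.33333333, Var(N) = 0.031746032
E[W²] = 0.25 + 0.5² = 0.5
E[N²] = 0.031746032 + 0.33333333² = 0.14285714
Var(Z) = 0.5*0.14285714 - (0.5*0.33333333)²
= 0.071428571 - 0.027777778 = 0.043650794

0.043650794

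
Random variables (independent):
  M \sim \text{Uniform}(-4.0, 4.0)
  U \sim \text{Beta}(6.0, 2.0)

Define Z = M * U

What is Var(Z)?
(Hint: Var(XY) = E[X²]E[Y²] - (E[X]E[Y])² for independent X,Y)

Var(XY) = E[X²]E[Y²] - (E[X]E[Y])²
E[M] = 0, Var(M) = 5.3333333
E[U] = 0.75, Var(U) = 0.020833333
E[M²] = 5.3333333 + 0² = 5.3333333
E[U²] = 0.020833333 + 0.75² = 0.58333333
Var(Z) = 5.3333333*0.58333333 - (0*0.75)²
= 3.1111111 - 0 = 3.1111111

3.1111111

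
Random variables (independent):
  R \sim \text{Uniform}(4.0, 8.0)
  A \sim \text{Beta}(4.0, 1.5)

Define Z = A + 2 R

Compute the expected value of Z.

E[Z] = 2*E[R] + 1*E[A]
E[R] = 6
E[A] = 0.72727273
E[Z] = 2*6 + 1*0.72727273 = 12.727273

12.727273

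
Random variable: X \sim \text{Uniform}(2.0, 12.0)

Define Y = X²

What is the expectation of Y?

Using E[X²] = Var(X) + (E[X])²:
E[X] = 7
Var(X) = (12 - 2)^2/12 = 8.3333333
E[X²] = 8.3333333 + 7² = 8.3333333 + 49 = 57.333333

57.333333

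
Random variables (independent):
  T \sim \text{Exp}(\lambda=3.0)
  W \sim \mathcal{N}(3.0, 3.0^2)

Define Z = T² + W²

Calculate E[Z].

E[Z] = E[T²] + E[W²]
E[T²] = Var(T) + E[T]² = 0.11111111 + 0.11111111 = 0.22222222
E[W²] = Var(W) + E[W]² = 9 + 9 = 18
E[Z] = 0.22222222 + 18 = 18.222222

18.222222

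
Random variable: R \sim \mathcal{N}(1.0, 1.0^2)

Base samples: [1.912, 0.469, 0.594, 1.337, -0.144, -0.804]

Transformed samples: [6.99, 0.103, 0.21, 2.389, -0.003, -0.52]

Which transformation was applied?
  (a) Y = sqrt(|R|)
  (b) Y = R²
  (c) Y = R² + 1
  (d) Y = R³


Checking option (d) Y = R³:
  R = 1.912 -> Y = 6.99 ✓
  R = 0.469 -> Y = 0.103 ✓
  R = 0.594 -> Y = 0.21 ✓
All samples match this transformation.

(d) R³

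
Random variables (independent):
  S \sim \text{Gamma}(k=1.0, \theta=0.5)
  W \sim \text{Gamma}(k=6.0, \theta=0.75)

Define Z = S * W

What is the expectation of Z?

For independent RVs: E[XY] = E[X]*E[Y]
E[S] = 0.5
E[W] = 4.5
E[Z] = 0.5 * 4.5 = 2.25

2.25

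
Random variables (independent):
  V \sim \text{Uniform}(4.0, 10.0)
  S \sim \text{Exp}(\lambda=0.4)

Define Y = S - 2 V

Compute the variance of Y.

For independent RVs: Var(aX + bY) = a²Var(X) + b²Var(Y)
Var(V) = 3
Var(S) = 6.25
Var(Y) = (-2)²*3 + 1²*6.25
= 4*3 + 1*6.25 = 18.25

18.25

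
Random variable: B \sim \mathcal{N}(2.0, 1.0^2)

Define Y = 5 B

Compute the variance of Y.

For Y = aB + b: Var(Y) = a² * Var(B)
Var(B) = 1.0^2 = 1
Var(Y) = 5² * 1 = 25 * 1 = 25

25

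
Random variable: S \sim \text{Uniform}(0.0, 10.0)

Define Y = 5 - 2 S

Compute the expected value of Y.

For Y = -2S + 5:
E[Y] = -2 * E[S] + 5
E[S] = (0 + 10)/2 = 5
E[Y] = -2 * 5 + 5 = -5

-5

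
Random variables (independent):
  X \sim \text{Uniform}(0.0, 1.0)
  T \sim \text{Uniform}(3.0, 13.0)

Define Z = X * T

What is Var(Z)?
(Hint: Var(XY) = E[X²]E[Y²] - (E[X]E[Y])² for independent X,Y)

Var(XY) = E[X²]E[Y²] - (E[X]E[Y])²
E[X] = 0.5, Var(X) = 0.083333333
E[T] = 8, Var(T) = 8.3333333
E[X²] = 0.083333333 + 0.5² = 0.33333333
E[T²] = 8.3333333 + 8² = 72.333333
Var(Z) = 0.33333333*72.333333 - (0.5*8)²
= 24.111111 - 16 = 8.1111111

8.1111111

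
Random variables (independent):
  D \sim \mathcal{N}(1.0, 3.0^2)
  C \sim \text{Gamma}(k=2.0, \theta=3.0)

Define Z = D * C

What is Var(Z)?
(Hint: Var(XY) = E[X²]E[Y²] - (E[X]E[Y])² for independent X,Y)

Var(XY) = E[X²]E[Y²] - (E[X]E[Y])²
E[D] = 1, Var(D) = 9
E[C] = 6, Var(C) = 18
E[D²] = 9 + 1² = 10
E[C²] = 18 + 6² = 54
Var(Z) = 10*54 - (1*6)²
= 540 - 36 = 504

504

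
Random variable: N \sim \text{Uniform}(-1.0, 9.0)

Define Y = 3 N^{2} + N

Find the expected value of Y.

E[Y] = 3*E[N²] + 1*E[N]
E[N] = 4
E[N²] = Var(N) + (E[N])² = 8.3333333 + 16 = 24.333333
E[Y] = 3*24.333333 + 1*4 = 77

77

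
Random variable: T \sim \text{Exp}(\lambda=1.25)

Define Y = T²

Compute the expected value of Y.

E[T²] = Var(T) + (E[T])² = 0.64 + 0.64 = 1.28

1.28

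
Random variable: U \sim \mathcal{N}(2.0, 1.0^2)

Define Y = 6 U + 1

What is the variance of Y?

For Y = aU + b: Var(Y) = a² * Var(U)
Var(U) = 1.0^2 = 1
Var(Y) = 6² * 1 = 36 * 1 = 36

36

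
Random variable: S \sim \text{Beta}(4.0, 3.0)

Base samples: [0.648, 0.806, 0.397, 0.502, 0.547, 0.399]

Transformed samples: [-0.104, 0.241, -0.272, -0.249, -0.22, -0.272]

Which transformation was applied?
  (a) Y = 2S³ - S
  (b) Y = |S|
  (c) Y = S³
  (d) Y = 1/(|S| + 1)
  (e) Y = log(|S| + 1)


Checking option (a) Y = 2S³ - S:
  S = 0.648 -> Y = -0.104 ✓
  S = 0.806 -> Y = 0.241 ✓
  S = 0.397 -> Y = -0.272 ✓
All samples match this transformation.

(a) 2S³ - S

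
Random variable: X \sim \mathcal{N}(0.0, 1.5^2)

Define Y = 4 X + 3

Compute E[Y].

For Y = 4X + 3:
E[Y] = 4 * E[X] + 3
E[X] = 0.0 = 0
E[Y] = 4 * 0 + 3 = 3

3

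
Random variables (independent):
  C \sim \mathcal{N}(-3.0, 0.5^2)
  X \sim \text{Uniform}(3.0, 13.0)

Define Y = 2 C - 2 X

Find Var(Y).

For independent RVs: Var(aX + bY) = a²Var(X) + b²Var(Y)
Var(C) = 0.25
Var(X) = 8.3333333
Var(Y) = 2²*0.25 + (-2)²*8.3333333
= 4*0.25 + 4*8.3333333 = 34.333333

34.333333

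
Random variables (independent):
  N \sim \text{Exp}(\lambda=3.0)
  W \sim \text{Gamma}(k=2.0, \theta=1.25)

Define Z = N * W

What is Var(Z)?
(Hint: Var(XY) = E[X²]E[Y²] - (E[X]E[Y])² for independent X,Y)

Var(XY) = E[X²]E[Y²] - (E[X]E[Y])²
E[N] = 0.33333333, Var(N) = 0.11111111
E[W] = 2.5, Var(W) = 3.125
E[N²] = 0.11111111 + 0.33333333² = 0.22222222
E[W²] = 3.125 + 2.5² = 9.375
Var(Z) = 0.22222222*9.375 - (0.33333333*2.5)²
= 2.0833333 - 0.69444444 = 1.3888889

1.3888889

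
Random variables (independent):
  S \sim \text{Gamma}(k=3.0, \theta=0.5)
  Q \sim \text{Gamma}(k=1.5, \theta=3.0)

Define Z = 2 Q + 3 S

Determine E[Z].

E[Z] = 3*E[S] + 2*E[Q]
E[S] = 1.5
E[Q] = 4.5
E[Z] = 3*1.5 + 2*4.5 = 13.5

13.5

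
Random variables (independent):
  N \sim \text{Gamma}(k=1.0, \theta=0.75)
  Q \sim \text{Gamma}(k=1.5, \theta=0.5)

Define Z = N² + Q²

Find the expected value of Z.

E[Z] = E[N²] + E[Q²]
E[N²] = Var(N) + E[N]² = 0.5625 + 0.5625 = 1.125
E[Q²] = Var(Q) + E[Q]² = 0.375 + 0.5625 = 0.9375
E[Z] = 1.125 + 0.9375 = 2.0625

2.0625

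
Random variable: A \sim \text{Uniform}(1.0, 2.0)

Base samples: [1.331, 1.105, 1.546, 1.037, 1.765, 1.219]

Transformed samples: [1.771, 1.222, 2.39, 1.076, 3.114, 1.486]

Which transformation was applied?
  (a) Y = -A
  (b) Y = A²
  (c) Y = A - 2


Checking option (b) Y = A²:
  A = 1.331 -> Y = 1.771 ✓
  A = 1.105 -> Y = 1.222 ✓
  A = 1.546 -> Y = 2.39 ✓
All samples match this transformation.

(b) A²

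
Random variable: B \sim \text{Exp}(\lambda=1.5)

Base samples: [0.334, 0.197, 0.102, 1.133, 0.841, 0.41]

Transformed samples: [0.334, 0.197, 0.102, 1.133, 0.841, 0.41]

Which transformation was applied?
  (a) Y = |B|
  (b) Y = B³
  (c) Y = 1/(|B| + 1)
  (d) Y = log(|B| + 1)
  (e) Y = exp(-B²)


Checking option (a) Y = |B|:
  B = 0.334 -> Y = 0.334 ✓
  B = 0.197 -> Y = 0.197 ✓
  B = 0.102 -> Y = 0.102 ✓
All samples match this transformation.

(a) |B|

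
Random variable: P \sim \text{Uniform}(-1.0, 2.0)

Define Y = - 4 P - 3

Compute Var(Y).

For Y = aP + b: Var(Y) = a² * Var(P)
Var(P) = (2 + 1)^2/12 = 0.75
Var(Y) = (-4)² * 0.75 = 16 * 0.75 = 12

12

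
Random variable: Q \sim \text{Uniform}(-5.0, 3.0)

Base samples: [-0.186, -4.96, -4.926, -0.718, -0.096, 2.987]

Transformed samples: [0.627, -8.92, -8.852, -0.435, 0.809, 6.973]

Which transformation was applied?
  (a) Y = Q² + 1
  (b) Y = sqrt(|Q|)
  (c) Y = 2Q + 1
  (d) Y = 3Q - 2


Checking option (c) Y = 2Q + 1:
  Q = -0.186 -> Y = 0.627 ✓
  Q = -4.96 -> Y = -8.92 ✓
  Q = -4.926 -> Y = -8.852 ✓
All samples match this transformation.

(c) 2Q + 1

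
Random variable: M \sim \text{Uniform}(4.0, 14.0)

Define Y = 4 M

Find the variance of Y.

For Y = aM + b: Var(Y) = a² * Var(M)
Var(M) = (14 - 4)^2/12 = 8.3333333
Var(Y) = 4² * 8.3333333 = 16 * 8.3333333 = 133.33333

133.33333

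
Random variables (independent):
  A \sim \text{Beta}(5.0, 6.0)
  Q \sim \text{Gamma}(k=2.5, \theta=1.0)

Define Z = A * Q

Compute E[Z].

For independent RVs: E[XY] = E[X]*E[Y]
E[A] = 0.45454545
E[Q] = 2.5
E[Z] = 0.45454545 * 2.5 = 1.1363636

1.1363636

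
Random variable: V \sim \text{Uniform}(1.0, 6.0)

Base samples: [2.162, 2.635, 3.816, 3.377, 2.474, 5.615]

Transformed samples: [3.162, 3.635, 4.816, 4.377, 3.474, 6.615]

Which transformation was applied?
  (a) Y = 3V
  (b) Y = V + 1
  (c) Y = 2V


Checking option (b) Y = V + 1:
  V = 2.162 -> Y = 3.162 ✓
  V = 2.635 -> Y = 3.635 ✓
  V = 3.816 -> Y = 4.816 ✓
All samples match this transformation.

(b) V + 1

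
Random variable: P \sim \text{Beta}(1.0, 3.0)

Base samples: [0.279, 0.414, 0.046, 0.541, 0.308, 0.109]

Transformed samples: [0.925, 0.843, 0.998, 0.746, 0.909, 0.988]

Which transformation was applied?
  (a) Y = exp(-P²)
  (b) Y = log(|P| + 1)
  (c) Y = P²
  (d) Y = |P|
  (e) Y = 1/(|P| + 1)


Checking option (a) Y = exp(-P²):
  P = 0.279 -> Y = 0.925 ✓
  P = 0.414 -> Y = 0.843 ✓
  P = 0.046 -> Y = 0.998 ✓
All samples match this transformation.

(a) exp(-P²)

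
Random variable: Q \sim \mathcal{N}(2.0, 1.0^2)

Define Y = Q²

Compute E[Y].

E[Q²] = Var(Q) + (E[Q])² = 1 + 4 = 5

5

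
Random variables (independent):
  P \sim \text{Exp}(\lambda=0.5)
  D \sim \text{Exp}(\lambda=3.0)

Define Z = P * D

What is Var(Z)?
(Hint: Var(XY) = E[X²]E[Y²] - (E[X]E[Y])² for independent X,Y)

Var(XY) = E[X²]E[Y²] - (E[X]E[Y])²
E[P] = 2, Var(P) = 4
E[D] = 0.33333333, Var(D) = 0.11111111
E[P²] = 4 + 2² = 8
E[D²] = 0.11111111 + 0.33333333² = 0.22222222
Var(Z) = 8*0.22222222 - (2*0.33333333)²
= 1.7777778 - 0.44444444 = 1.3333333

1.3333333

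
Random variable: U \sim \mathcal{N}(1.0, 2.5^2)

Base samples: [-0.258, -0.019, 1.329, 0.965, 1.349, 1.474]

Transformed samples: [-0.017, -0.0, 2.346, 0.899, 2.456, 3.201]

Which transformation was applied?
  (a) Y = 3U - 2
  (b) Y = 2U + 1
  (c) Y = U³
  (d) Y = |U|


Checking option (c) Y = U³:
  U = -0.258 -> Y = -0.017 ✓
  U = -0.019 -> Y = -0.0 ✓
  U = 1.329 -> Y = 2.346 ✓
All samples match this transformation.

(c) U³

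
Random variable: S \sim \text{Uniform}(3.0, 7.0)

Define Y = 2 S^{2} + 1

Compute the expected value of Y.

E[Y] = 2*E[S²] + 1
E[S] = 5
E[S²] = Var(S) + (E[S])² = 1.3333333 + 25 = 26.333333
E[Y] = 2*26.333333 + 1 = 53.666667

53.666667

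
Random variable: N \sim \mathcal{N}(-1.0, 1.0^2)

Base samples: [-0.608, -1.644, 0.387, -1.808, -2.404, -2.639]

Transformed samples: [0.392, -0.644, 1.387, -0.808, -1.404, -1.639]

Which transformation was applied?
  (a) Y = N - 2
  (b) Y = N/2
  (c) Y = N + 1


Checking option (c) Y = N + 1:
  N = -0.608 -> Y = 0.392 ✓
  N = -1.644 -> Y = -0.644 ✓
  N = 0.387 -> Y = 1.387 ✓
All samples match this transformation.

(c) N + 1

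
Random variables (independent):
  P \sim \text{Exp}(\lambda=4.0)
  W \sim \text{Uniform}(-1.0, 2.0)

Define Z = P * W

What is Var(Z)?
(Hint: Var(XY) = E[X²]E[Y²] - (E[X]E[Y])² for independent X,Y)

Var(XY) = E[X²]E[Y²] - (E[X]E[Y])²
E[P] = 0.25, Var(P) = 0.0625
E[W] = 0.5, Var(W) = 0.75
E[P²] = 0.0625 + 0.25² = 0.125
E[W²] = 0.75 + 0.5² = 1
Var(Z) = 0.125*1 - (0.25*0.5)²
= 0.125 - 0.015625 = 0.109375

0.109375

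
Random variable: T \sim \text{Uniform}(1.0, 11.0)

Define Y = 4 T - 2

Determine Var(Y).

For Y = aT + b: Var(Y) = a² * Var(T)
Var(T) = (11 - 1)^2/12 = 8.3333333
Var(Y) = 4² * 8.3333333 = 16 * 8.3333333 = 133.33333

133.33333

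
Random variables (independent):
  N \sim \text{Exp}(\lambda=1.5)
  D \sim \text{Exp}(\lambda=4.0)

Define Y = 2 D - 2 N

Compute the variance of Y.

For independent RVs: Var(aX + bY) = a²Var(X) + b²Var(Y)
Var(N) = 0.44444444
Var(D) = 0.0625
Var(Y) = (-2)²*0.44444444 + 2²*0.0625
= 4*0.44444444 + 4*0.0625 = 2.0277778

2.0277778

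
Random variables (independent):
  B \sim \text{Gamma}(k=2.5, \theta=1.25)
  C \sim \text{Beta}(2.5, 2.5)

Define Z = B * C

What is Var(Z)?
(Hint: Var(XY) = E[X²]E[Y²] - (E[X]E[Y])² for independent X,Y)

Var(XY) = E[X²]E[Y²] - (E[X]E[Y])²
E[B] = 3.125, Var(B) = 3.90625
E[C] = 0.5, Var(C) = 0.041666667
E[B²] = 3.90625 + 3.125² = 13.671875
E[C²] = 0.041666667 + 0.5² = 0.29166667
Var(Z) = 13.671875*0.29166667 - (3.125*0.5)²
= 3.9876302 - 2.4414062 = 1.546224

1.546224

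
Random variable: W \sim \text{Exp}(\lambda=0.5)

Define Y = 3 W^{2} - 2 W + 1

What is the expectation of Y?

E[Y] = 3*E[W²] - 2*E[W] + 1
E[W] = 2
E[W²] = Var(W) + (E[W])² = 4 + 4 = 8
E[Y] = 3*8 - 2*2 + 1 = 21

21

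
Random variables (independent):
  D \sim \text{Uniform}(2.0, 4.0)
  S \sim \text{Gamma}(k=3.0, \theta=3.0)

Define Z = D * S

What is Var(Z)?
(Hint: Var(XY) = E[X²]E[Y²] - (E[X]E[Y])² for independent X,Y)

Var(XY) = E[X²]E[Y²] - (E[X]E[Y])²
E[D] = 3, Var(D) = 0.33333333
E[S] = 9, Var(S) = 27
E[D²] = 0.33333333 + 3² = 9.3333333
E[S²] = 27 + 9² = 108
Var(Z) = 9.3333333*108 - (3*9)²
= 1008 - 729 = 279

279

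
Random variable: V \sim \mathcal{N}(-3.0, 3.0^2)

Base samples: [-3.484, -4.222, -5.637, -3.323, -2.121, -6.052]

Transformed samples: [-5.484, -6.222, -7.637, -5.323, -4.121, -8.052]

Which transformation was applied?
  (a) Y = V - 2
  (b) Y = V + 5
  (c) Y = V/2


Checking option (a) Y = V - 2:
  V = -3.484 -> Y = -5.484 ✓
  V = -4.222 -> Y = -6.222 ✓
  V = -5.637 -> Y = -7.637 ✓
All samples match this transformation.

(a) V - 2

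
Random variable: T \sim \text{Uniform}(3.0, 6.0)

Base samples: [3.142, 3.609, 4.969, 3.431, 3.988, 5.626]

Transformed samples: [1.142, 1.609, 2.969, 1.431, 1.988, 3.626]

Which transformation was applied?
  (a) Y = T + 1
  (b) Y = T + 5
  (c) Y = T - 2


Checking option (c) Y = T - 2:
  T = 3.142 -> Y = 1.142 ✓
  T = 3.609 -> Y = 1.609 ✓
  T = 4.969 -> Y = 2.969 ✓
All samples match this transformation.

(c) T - 2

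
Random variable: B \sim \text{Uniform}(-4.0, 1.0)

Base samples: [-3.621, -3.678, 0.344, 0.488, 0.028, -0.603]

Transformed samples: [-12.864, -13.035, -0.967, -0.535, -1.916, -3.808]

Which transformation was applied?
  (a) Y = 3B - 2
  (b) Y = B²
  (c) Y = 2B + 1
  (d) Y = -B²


Checking option (a) Y = 3B - 2:
  B = -3.621 -> Y = -12.864 ✓
  B = -3.678 -> Y = -13.035 ✓
  B = 0.344 -> Y = -0.967 ✓
All samples match this transformation.

(a) 3B - 2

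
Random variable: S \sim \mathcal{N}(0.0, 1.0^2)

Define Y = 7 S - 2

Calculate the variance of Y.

For Y = aS + b: Var(Y) = a² * Var(S)
Var(S) = 1.0^2 = 1
Var(Y) = 7² * 1 = 49 * 1 = 49

49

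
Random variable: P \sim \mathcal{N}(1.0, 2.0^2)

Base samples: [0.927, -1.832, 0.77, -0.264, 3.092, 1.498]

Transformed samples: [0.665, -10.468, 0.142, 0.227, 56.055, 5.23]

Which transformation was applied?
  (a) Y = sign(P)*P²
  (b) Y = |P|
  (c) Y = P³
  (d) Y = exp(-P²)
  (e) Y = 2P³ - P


Checking option (e) Y = 2P³ - P:
  P = 0.927 -> Y = 0.665 ✓
  P = -1.832 -> Y = -10.468 ✓
  P = 0.77 -> Y = 0.142 ✓
All samples match this transformation.

(e) 2P³ - P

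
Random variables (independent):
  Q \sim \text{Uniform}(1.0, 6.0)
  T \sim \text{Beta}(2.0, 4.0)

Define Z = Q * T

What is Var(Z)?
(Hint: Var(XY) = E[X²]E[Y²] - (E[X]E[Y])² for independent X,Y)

Var(XY) = E[X²]E[Y²] - (E[X]E[Y])²
E[Q] = 3.5, Var(Q) = 2.0833333
E[T] = 0.33333333, Var(T) = 0.031746032
E[Q²] = 2.0833333 + 3.5² = 14.333333
E[T²] = 0.031746032 + 0.33333333² = 0.14285714
Var(Z) = 14.333333*0.14285714 - (3.5*0.33333333)²
= 2.047619 - 1.3611111 = 0.68650794

0.68650794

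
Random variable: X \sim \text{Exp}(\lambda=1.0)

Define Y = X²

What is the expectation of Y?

E[X²] = Var(X) + (E[X])² = 1 + 1 = 2

2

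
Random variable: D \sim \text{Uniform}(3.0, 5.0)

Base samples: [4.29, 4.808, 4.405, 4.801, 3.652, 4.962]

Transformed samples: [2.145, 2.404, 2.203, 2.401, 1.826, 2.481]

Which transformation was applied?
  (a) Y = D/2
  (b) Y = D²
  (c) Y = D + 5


Checking option (a) Y = D/2:
  D = 4.29 -> Y = 2.145 ✓
  D = 4.808 -> Y = 2.404 ✓
  D = 4.405 -> Y = 2.203 ✓
All samples match this transformation.

(a) D/2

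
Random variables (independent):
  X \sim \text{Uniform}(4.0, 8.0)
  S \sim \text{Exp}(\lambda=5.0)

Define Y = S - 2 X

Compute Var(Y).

For independent RVs: Var(aX + bY) = a²Var(X) + b²Var(Y)
Var(X) = 1.3333333
Var(S) = 0.04
Var(Y) = (-2)²*1.3333333 + 1²*0.04
= 4*1.3333333 + 1*0.04 = 5.3733333

5.3733333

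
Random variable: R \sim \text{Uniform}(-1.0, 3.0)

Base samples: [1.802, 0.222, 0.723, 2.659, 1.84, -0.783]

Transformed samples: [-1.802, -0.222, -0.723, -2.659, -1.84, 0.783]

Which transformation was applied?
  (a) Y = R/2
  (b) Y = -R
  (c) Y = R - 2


Checking option (b) Y = -R:
  R = 1.802 -> Y = -1.802 ✓
  R = 0.222 -> Y = -0.222 ✓
  R = 0.723 -> Y = -0.723 ✓
All samples match this transformation.

(b) -R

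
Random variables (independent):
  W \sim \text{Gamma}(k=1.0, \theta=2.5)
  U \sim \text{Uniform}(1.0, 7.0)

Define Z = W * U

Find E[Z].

For independent RVs: E[XY] = E[X]*E[Y]
E[W] = 2.5
E[U] = 4
E[Z] = 2.5 * 4 = 10

10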